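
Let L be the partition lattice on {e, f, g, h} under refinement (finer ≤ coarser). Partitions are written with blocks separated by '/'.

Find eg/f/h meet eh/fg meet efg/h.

Common lower bounds of {eg/f/h, eh/fg, efg/h}: e/f/g/h.
The greatest among these is e/f/g/h.

e/f/g/h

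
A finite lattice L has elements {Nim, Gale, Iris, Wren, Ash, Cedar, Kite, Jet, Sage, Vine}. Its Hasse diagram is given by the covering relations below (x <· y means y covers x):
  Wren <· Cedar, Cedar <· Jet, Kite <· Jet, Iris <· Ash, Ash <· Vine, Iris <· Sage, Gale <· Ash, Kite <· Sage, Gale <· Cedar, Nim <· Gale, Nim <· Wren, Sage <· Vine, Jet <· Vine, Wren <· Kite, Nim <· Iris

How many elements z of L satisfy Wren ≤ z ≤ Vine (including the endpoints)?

The interval [Wren, Vine] = {Cedar, Jet, Kite, Sage, Vine, Wren}, which has 6 elements.

6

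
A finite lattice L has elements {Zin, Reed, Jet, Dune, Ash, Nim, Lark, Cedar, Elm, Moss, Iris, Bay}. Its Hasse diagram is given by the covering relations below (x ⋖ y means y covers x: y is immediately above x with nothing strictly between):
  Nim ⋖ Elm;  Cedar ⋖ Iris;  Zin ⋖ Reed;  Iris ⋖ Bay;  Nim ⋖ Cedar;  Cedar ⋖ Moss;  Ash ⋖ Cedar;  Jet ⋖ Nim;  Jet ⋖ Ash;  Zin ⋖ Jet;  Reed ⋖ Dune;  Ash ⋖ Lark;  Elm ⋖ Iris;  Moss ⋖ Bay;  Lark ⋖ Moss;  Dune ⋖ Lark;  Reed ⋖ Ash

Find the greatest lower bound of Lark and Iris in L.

Ash

Common lower bounds of {Lark, Iris}: Ash, Jet, Reed, Zin.
The greatest among these is Ash.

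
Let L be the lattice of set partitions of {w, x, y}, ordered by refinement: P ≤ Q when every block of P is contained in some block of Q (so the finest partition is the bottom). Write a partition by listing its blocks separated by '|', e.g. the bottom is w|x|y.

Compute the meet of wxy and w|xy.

w|xy

The meet (common refinement) of wxy and w|xy intersects blocks pairwise, giving w|xy.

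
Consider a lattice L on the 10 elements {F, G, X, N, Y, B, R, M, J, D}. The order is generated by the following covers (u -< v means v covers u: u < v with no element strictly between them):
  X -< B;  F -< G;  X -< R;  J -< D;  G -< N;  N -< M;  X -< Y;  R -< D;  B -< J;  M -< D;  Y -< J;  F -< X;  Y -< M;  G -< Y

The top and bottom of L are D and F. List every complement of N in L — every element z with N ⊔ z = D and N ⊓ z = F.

B, R

Need z with N ∨ z = D and N ∧ z = F.
Checking each element gives: B, R.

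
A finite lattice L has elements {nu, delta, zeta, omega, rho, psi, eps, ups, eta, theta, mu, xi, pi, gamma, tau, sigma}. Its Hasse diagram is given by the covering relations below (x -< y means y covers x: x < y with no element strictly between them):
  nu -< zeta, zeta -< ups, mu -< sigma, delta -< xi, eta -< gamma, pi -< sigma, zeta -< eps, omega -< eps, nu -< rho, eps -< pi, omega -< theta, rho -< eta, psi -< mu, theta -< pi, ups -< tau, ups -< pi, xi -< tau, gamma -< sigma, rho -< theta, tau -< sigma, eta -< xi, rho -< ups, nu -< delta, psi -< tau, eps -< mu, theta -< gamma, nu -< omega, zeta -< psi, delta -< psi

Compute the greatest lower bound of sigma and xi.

xi

Common lower bounds of {sigma, xi}: delta, eta, nu, rho, xi.
The greatest among these is xi.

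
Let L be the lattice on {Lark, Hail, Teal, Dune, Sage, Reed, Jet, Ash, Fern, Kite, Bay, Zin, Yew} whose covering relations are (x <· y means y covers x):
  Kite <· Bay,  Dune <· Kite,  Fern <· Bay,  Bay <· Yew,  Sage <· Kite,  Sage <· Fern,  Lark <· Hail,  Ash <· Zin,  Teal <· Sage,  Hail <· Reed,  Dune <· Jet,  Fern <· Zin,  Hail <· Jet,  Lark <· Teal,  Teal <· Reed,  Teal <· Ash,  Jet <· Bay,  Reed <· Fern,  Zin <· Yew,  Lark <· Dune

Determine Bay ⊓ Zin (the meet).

Fern

Common lower bounds of {Bay, Zin}: Fern, Hail, Lark, Reed, Sage, Teal.
The greatest among these is Fern.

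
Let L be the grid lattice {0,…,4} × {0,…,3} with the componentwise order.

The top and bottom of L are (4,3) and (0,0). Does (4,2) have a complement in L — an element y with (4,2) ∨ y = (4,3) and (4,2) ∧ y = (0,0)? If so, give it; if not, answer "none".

none

For every candidate y, either (4,2) ∨ y ≠ (4,3) or (4,2) ∧ y ≠ (0,0); no complement exists.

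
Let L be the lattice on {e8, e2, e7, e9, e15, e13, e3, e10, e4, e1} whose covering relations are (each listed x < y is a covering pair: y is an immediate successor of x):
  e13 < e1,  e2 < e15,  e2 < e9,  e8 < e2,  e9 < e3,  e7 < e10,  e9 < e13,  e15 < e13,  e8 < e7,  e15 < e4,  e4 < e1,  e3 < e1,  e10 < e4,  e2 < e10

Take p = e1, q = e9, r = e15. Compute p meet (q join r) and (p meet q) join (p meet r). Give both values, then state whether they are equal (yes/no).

e13; e13; yes

q join r = e13, so p meet (q join r) = e1 meet e13 = e13.
p meet q = e9 and p meet r = e15, so (p meet q) join (p meet r) = e9 join e15 = e13.
Equal: yes.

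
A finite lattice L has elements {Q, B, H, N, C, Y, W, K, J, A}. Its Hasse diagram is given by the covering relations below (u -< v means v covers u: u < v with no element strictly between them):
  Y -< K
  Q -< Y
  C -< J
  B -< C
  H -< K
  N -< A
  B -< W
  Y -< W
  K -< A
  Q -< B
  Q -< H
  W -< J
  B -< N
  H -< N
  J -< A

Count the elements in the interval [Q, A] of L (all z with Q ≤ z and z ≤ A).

The interval [Q, A] = {A, B, C, H, J, K, N, Q, W, Y}, which has 10 elements.

10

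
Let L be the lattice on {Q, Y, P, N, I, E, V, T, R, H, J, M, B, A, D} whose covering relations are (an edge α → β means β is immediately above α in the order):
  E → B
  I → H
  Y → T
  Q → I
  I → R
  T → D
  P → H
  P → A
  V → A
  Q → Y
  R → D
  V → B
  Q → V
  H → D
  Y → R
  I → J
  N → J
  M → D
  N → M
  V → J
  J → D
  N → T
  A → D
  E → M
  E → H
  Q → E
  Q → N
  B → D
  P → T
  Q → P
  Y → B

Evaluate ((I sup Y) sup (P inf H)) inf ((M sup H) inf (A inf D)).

A

I ∨ Y = R
P ∧ H = P
R ∨ P = D
M ∨ H = D
A ∧ D = A
D ∧ A = A
D ∧ A = A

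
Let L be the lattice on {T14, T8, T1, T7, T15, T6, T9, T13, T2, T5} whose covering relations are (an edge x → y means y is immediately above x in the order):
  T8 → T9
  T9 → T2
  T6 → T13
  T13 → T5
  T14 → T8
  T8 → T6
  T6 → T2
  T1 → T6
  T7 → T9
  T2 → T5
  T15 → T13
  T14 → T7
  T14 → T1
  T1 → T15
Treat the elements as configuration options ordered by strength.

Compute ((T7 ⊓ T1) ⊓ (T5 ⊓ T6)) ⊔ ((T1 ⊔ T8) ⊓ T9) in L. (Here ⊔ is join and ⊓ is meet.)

T7 ∧ T1 = T14
T5 ∧ T6 = T6
T14 ∧ T6 = T14
T1 ∨ T8 = T6
T6 ∧ T9 = T8
T14 ∨ T8 = T8

T8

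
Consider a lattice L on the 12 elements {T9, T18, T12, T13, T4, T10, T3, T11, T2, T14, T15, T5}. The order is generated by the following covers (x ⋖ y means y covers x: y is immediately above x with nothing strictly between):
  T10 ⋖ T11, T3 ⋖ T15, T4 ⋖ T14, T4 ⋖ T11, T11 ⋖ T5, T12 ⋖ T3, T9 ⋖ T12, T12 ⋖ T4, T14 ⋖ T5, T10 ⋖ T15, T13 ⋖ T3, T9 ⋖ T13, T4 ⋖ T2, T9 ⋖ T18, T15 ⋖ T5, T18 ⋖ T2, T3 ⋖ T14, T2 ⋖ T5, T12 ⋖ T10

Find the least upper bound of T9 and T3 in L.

Common upper bounds of {T9, T3}: T14, T15, T3, T5.
The least among these is T3.

T3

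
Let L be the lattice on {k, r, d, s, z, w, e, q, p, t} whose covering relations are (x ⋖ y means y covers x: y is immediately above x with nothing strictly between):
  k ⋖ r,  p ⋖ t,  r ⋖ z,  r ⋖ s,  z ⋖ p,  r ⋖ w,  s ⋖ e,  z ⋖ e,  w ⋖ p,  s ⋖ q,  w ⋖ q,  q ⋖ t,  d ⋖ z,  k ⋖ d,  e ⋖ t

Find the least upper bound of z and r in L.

Common upper bounds of {z, r}: e, p, t, z.
The least among these is z.

z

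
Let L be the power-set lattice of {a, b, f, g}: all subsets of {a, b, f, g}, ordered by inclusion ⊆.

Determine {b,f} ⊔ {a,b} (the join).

{a,b,f}

Under ⊆, join is union: {b,f} ∪ {a,b} = {a,b,f}.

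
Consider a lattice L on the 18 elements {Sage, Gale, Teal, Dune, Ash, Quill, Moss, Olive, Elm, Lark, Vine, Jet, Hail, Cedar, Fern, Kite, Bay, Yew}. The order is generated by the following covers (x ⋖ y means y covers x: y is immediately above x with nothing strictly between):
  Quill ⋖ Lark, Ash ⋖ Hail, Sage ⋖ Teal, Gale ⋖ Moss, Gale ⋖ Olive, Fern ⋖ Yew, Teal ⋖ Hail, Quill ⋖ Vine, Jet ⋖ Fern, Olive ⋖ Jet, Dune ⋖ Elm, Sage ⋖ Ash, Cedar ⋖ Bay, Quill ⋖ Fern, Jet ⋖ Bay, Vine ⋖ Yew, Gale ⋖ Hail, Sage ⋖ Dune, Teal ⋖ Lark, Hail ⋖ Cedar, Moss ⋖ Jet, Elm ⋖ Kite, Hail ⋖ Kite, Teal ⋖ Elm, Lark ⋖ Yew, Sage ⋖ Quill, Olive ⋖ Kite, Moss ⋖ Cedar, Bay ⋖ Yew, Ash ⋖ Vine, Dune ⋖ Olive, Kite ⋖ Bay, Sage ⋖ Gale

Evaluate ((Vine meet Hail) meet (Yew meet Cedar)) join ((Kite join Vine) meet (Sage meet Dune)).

Vine ∧ Hail = Ash
Yew ∧ Cedar = Cedar
Ash ∧ Cedar = Ash
Kite ∨ Vine = Yew
Sage ∧ Dune = Sage
Yew ∧ Sage = Sage
Ash ∨ Sage = Ash

Ash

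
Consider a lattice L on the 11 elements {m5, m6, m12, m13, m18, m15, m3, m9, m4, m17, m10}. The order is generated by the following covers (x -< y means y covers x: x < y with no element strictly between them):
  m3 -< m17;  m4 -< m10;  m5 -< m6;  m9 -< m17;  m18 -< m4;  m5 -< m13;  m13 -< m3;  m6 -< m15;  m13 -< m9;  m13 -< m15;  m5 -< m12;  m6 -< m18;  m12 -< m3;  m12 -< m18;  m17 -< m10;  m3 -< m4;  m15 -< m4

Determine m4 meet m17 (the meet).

m3

Common lower bounds of {m4, m17}: m12, m13, m3, m5.
The greatest among these is m3.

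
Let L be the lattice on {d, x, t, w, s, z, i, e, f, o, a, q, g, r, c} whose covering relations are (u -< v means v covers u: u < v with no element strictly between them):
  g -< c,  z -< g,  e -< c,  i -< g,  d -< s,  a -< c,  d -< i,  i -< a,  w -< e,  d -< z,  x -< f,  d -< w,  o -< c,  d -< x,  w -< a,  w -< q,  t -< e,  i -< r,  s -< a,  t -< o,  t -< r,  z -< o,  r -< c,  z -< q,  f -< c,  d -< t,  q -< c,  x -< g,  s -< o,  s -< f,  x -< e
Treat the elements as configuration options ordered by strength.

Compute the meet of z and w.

Common lower bounds of {z, w}: d.
The greatest among these is d.

d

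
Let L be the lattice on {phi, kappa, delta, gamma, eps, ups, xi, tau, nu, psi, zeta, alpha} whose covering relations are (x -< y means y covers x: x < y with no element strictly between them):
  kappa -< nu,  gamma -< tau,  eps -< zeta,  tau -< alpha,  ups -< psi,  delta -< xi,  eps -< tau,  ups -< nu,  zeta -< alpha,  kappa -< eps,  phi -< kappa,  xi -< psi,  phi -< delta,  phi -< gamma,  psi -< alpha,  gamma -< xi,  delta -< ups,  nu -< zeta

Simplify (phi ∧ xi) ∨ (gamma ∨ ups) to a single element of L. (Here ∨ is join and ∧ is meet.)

psi

phi ∧ xi = phi
gamma ∨ ups = psi
phi ∨ psi = psi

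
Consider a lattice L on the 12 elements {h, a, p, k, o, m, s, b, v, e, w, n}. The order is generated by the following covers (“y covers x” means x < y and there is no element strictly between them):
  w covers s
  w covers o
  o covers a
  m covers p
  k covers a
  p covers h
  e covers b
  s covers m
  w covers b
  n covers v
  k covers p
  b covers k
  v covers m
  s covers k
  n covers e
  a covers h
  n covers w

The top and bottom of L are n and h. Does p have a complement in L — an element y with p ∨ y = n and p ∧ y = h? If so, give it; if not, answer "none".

For every candidate y, either p ∨ y ≠ n or p ∧ y ≠ h; no complement exists.

none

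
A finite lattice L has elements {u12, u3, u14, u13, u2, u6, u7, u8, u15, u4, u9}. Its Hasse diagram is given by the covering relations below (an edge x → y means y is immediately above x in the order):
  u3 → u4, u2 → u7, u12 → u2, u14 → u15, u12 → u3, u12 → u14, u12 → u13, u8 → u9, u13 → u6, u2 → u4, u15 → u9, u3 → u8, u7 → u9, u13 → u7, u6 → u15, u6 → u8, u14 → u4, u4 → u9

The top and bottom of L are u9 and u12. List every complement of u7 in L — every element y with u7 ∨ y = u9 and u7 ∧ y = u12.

Need y with u7 ∨ y = u9 and u7 ∧ y = u12.
Checking each element gives: u14, u3.

u14, u3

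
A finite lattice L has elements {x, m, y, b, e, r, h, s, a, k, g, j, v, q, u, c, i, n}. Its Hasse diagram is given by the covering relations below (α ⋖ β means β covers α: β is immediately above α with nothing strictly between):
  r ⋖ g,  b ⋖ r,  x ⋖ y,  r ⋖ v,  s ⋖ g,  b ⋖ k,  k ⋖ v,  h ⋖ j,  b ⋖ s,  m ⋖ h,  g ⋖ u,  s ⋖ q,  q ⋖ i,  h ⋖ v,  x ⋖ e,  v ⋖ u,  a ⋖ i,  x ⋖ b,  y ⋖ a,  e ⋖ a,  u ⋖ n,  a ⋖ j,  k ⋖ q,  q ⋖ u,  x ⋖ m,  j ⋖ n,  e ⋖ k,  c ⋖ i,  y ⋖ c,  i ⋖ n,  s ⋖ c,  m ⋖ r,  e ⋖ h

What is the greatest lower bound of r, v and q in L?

b

Common lower bounds of {r, v, q}: b, x.
The greatest among these is b.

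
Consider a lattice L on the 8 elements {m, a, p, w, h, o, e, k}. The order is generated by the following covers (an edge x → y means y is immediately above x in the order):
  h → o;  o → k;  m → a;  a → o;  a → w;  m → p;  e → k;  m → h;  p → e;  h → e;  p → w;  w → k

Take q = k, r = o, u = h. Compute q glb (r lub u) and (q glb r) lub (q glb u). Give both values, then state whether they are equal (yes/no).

o; o; yes

r lub u = o, so q glb (r lub u) = k glb o = o.
q glb r = o and q glb u = h, so (q glb r) lub (q glb u) = o lub h = o.
Equal: yes.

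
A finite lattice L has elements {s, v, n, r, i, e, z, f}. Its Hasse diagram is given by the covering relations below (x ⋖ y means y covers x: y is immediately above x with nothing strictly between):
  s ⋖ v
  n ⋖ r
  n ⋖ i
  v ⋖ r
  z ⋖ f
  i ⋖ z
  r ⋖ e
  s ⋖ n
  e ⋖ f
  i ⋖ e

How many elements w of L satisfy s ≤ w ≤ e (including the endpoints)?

6

The interval [s, e] = {e, i, n, r, s, v}, which has 6 elements.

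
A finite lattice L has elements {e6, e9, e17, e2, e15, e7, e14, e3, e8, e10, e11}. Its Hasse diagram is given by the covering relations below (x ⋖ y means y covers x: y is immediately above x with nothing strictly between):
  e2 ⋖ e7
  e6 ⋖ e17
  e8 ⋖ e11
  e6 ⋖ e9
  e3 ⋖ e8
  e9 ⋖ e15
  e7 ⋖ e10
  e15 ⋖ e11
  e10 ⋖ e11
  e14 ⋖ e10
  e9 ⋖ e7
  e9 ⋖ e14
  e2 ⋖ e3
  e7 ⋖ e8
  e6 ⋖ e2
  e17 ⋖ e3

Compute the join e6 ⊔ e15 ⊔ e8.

e11

Common upper bounds of {e6, e15, e8}: e11.
The least among these is e11.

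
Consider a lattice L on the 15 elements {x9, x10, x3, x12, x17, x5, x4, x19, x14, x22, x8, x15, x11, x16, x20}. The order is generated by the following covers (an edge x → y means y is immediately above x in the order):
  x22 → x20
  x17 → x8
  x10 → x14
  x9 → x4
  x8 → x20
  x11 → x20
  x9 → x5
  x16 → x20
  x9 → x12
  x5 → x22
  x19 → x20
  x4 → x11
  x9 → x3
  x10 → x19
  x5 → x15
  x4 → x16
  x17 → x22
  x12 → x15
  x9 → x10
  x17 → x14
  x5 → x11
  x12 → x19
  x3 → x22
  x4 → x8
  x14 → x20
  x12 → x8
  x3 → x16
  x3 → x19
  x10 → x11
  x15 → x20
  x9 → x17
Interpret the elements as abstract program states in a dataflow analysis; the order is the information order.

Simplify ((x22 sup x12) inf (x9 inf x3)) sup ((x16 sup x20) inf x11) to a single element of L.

x22 ∨ x12 = x20
x9 ∧ x3 = x9
x20 ∧ x9 = x9
x16 ∨ x20 = x20
x20 ∧ x11 = x11
x9 ∨ x11 = x11

x11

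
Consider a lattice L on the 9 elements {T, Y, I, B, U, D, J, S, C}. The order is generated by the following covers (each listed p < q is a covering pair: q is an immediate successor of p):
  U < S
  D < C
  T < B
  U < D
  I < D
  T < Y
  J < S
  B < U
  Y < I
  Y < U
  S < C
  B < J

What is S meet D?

U

Common lower bounds of {S, D}: B, T, U, Y.
The greatest among these is U.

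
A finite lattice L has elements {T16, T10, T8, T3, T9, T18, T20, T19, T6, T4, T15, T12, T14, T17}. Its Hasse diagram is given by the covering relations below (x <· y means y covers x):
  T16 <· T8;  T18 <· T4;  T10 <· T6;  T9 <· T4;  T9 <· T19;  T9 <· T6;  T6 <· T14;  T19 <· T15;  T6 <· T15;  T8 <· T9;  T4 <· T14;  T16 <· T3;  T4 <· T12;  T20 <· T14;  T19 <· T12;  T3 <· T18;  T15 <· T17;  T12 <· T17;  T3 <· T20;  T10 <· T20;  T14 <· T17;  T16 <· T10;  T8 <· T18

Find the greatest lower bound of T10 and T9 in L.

T16

Common lower bounds of {T10, T9}: T16.
The greatest among these is T16.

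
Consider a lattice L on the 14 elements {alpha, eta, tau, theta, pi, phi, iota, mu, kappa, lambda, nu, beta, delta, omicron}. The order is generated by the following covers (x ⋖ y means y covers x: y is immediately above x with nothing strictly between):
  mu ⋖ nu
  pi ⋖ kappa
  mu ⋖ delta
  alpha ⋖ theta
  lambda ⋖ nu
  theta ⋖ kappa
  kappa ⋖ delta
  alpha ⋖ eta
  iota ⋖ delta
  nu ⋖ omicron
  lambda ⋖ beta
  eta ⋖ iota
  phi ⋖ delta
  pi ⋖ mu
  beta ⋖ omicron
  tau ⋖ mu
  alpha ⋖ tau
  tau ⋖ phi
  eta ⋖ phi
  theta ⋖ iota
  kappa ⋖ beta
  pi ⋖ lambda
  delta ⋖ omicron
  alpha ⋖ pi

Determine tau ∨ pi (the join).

Common upper bounds of {tau, pi}: delta, mu, nu, omicron.
The least among these is mu.

mu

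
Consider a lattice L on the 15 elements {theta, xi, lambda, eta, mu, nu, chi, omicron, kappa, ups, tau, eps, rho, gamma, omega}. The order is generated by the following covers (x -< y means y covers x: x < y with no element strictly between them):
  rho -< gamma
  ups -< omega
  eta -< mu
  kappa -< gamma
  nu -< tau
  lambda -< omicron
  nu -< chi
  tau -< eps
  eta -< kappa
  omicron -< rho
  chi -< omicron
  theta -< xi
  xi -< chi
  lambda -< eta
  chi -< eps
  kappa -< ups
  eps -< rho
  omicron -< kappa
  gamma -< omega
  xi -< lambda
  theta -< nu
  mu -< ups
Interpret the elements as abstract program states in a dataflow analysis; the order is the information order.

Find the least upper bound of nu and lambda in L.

omicron

Common upper bounds of {nu, lambda}: gamma, kappa, omega, omicron, rho, ups.
The least among these is omicron.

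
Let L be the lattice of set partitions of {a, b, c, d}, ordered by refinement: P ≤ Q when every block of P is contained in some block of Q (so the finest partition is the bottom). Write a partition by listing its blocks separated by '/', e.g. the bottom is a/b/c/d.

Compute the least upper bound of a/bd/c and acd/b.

The join of a/bd/c and acd/b merges any blocks that overlap across the partitions, giving abcd.

abcd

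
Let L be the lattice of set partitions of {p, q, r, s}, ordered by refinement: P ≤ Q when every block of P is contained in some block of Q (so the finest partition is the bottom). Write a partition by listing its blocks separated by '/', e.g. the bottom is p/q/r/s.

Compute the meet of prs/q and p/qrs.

p/q/rs

The meet (common refinement) of prs/q and p/qrs intersects blocks pairwise, giving p/q/rs.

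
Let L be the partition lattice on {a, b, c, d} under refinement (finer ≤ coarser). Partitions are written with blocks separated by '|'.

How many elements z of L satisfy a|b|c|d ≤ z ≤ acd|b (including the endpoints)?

5

The interval [a|b|c|d, acd|b] = {acd|b, ac|b|d, ad|b|c, a|b|cd, a|b|c|d}, which has 5 elements.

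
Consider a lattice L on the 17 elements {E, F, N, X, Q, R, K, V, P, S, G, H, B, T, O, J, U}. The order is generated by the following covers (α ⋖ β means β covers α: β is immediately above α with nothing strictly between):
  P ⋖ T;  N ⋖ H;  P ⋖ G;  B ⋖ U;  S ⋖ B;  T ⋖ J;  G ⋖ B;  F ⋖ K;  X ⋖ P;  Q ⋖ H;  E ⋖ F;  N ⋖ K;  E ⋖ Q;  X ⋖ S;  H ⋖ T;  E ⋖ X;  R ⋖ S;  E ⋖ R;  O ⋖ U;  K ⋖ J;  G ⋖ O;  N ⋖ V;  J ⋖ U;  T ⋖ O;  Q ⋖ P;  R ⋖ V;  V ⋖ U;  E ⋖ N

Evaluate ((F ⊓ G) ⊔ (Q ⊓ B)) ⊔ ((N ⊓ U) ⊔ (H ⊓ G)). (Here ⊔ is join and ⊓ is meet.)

F ∧ G = E
Q ∧ B = Q
E ∨ Q = Q
N ∧ U = N
H ∧ G = Q
N ∨ Q = H
Q ∨ H = H

H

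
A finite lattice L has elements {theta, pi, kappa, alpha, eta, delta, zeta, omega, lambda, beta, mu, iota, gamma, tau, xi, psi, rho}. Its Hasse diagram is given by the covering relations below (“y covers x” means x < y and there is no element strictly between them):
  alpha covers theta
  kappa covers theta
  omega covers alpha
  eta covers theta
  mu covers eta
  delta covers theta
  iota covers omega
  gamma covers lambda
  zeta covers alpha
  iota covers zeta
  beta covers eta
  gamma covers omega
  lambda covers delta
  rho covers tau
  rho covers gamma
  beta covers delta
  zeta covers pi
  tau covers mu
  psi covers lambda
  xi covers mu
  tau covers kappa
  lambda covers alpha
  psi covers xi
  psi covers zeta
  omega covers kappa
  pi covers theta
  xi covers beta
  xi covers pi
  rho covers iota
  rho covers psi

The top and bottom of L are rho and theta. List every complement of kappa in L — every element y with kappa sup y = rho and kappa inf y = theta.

beta, psi, xi

Need y with kappa ∨ y = rho and kappa ∧ y = theta.
Checking each element gives: beta, psi, xi.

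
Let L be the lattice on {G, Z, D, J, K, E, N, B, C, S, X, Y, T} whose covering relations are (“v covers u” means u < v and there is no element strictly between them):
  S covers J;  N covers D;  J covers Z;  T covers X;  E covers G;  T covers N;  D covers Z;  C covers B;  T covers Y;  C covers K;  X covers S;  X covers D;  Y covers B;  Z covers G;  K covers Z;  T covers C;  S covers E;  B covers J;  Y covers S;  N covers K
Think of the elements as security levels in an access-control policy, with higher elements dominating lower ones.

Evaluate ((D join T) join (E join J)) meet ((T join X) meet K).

K

D ∨ T = T
E ∨ J = S
T ∨ S = T
T ∨ X = T
T ∧ K = K
T ∧ K = K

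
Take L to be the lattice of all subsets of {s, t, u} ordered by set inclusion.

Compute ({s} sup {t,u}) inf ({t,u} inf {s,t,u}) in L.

{s} ∨ {t,u} = {s,t,u}
{t,u} ∧ {s,t,u} = {t,u}
{s,t,u} ∧ {t,u} = {t,u}

{t,u}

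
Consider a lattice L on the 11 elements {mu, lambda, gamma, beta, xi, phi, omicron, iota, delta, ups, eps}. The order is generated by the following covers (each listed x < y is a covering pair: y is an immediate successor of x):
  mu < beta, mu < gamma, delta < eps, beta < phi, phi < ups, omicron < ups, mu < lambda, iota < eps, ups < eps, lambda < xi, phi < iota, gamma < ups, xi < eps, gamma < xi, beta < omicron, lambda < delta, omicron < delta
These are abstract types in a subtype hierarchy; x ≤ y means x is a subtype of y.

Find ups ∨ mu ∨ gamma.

ups

Common upper bounds of {ups, mu, gamma}: eps, ups.
The least among these is ups.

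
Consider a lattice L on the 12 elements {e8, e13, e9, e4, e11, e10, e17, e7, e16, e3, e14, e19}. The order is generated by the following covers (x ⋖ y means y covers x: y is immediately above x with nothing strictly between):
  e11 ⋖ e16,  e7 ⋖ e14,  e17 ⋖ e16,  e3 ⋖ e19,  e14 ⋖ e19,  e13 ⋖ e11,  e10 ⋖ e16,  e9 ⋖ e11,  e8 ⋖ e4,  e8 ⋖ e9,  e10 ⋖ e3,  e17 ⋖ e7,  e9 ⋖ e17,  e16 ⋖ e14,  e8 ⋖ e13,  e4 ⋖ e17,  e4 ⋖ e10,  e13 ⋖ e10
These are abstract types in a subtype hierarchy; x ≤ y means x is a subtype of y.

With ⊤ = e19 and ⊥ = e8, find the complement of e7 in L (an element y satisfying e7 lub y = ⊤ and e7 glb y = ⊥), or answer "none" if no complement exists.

none

For every candidate y, either e7 ∨ y ≠ e19 or e7 ∧ y ≠ e8; no complement exists.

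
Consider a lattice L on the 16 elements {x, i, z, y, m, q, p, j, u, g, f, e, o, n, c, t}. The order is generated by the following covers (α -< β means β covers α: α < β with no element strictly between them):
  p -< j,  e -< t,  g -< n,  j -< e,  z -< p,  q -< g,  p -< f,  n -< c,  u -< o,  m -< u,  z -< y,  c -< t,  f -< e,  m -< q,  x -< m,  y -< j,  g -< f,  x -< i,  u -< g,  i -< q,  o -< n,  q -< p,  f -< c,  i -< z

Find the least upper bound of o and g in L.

Common upper bounds of {o, g}: c, n, t.
The least among these is n.

n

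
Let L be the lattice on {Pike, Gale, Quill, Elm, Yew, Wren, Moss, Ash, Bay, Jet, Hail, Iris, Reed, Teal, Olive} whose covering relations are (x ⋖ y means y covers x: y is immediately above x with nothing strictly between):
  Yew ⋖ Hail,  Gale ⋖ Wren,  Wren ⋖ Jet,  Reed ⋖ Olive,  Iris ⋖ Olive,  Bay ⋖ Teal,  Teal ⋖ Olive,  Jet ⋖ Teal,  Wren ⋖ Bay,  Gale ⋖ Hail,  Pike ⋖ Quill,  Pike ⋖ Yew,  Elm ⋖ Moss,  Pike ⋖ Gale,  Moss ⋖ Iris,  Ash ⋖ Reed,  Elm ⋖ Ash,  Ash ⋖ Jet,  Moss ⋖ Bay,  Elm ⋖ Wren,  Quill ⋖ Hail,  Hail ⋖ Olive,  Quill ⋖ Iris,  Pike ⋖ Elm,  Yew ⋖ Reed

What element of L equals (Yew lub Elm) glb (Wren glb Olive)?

Elm

Yew ∨ Elm = Reed
Wren ∧ Olive = Wren
Reed ∧ Wren = Elm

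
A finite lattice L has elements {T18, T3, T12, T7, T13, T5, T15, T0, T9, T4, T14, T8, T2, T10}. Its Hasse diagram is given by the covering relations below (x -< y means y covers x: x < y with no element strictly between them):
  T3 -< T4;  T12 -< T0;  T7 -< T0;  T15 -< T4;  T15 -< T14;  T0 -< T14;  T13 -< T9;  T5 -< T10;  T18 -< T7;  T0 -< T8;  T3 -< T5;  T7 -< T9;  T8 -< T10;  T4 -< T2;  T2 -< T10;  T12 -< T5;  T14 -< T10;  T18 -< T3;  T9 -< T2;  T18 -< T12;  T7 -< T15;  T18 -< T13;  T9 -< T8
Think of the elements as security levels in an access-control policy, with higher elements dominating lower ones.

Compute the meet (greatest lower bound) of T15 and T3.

Common lower bounds of {T15, T3}: T18.
The greatest among these is T18.

T18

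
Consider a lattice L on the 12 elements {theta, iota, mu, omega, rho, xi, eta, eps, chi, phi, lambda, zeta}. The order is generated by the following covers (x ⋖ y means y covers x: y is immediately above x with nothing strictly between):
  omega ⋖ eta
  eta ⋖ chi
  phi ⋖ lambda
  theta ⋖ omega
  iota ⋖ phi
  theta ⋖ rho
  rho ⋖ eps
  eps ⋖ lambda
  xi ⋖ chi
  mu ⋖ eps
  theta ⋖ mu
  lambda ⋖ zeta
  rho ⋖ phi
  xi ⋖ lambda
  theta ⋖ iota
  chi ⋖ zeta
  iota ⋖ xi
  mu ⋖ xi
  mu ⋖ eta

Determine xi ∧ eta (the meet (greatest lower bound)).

mu

Common lower bounds of {xi, eta}: mu, theta.
The greatest among these is mu.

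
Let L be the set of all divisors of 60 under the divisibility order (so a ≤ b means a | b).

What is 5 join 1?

In the divisibility order, the join is the least common multiple: lcm(5, 1) = 5.

5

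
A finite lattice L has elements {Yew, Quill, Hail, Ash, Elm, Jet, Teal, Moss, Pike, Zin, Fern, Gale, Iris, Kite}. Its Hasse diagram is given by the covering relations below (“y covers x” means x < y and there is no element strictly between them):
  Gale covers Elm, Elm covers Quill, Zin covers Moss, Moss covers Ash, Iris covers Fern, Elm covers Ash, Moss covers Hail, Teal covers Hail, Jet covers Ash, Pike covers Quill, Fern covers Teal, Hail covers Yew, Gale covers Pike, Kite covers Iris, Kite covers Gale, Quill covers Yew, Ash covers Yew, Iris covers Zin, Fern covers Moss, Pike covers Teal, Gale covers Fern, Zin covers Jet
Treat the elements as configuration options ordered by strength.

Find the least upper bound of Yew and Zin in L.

Common upper bounds of {Yew, Zin}: Iris, Kite, Zin.
The least among these is Zin.

Zin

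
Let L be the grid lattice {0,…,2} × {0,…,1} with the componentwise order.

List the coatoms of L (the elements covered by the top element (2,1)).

The coatoms are exactly the elements covered by (2,1): (1,1), (2,0).

(1,1), (2,0)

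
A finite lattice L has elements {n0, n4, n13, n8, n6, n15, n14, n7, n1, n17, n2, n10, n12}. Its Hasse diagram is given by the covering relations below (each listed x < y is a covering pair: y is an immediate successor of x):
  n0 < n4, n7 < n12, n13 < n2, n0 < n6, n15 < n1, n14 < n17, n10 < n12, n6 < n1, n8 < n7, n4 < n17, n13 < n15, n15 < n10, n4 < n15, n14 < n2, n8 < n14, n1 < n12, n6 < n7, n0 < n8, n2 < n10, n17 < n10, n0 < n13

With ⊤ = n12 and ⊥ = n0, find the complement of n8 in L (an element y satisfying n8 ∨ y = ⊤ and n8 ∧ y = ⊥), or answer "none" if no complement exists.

Need y with n8 ∨ y = n12 and n8 ∧ y = n0.
Checking each element gives: n1.

n1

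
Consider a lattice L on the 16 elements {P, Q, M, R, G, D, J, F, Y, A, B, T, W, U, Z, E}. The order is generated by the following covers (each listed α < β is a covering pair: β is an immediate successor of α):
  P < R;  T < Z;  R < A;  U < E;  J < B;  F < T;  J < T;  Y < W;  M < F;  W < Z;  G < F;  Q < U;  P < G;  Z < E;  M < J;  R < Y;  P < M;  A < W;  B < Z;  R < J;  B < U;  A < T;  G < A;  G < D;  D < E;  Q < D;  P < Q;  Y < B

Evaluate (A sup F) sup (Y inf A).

T

A ∨ F = T
Y ∧ A = R
T ∨ R = T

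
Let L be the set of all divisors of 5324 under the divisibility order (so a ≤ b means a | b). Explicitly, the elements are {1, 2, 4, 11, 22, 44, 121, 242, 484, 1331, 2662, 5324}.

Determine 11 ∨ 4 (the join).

44

In the divisibility order, the join is the least common multiple: lcm(11, 4) = 44.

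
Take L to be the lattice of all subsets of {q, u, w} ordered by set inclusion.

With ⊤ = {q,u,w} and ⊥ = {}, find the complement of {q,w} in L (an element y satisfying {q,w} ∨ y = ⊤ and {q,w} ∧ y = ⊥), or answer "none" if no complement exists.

Need y with {q,w} ∨ y = {q,u,w} and {q,w} ∧ y = {}.
Checking each element gives: {u}.

{u}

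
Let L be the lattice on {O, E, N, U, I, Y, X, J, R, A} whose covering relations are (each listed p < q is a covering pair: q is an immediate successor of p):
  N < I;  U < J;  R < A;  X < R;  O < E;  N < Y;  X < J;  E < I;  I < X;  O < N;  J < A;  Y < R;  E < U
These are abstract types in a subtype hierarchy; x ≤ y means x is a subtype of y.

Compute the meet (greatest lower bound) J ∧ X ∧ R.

X

Common lower bounds of {J, X, R}: E, I, N, O, X.
The greatest among these is X.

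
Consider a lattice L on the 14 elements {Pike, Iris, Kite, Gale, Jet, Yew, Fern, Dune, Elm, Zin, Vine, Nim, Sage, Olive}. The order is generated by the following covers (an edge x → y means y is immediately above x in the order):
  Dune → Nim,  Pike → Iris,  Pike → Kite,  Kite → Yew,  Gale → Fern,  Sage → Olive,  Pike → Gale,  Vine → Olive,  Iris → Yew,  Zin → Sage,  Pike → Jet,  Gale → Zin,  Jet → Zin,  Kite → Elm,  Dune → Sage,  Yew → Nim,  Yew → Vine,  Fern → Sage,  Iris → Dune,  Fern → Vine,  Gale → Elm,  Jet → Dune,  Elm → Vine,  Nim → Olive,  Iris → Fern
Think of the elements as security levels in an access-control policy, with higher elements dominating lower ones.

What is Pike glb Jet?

Common lower bounds of {Pike, Jet}: Pike.
The greatest among these is Pike.

Pike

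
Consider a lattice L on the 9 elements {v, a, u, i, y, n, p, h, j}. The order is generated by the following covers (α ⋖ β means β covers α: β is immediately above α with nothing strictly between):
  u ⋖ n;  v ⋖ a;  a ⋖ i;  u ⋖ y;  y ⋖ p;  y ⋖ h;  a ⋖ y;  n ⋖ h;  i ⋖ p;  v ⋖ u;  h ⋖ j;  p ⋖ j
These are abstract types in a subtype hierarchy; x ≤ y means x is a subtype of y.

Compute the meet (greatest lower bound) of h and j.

Common lower bounds of {h, j}: a, h, n, u, v, y.
The greatest among these is h.

h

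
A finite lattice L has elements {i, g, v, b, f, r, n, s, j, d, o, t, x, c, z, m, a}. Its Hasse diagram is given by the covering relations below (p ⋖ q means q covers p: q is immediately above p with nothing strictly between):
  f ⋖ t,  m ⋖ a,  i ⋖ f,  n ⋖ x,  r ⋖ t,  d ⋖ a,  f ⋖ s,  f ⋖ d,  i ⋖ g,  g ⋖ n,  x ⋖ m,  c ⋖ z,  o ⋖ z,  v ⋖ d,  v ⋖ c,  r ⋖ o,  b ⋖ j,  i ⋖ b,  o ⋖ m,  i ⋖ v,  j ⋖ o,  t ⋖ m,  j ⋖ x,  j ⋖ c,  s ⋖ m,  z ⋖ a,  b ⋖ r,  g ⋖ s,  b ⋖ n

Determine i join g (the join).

Common upper bounds of {i, g}: a, g, m, n, s, x.
The least among these is g.

g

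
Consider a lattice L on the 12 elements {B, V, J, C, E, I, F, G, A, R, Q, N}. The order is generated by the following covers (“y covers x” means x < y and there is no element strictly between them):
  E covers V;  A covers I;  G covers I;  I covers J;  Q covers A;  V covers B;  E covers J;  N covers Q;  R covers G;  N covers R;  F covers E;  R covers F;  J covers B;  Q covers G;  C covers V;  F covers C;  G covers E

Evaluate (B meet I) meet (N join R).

B

B ∧ I = B
N ∨ R = N
B ∧ N = B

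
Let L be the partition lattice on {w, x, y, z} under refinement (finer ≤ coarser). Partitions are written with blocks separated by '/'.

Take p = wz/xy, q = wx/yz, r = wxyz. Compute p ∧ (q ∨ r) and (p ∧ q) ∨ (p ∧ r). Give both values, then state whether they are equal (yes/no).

wz/xy; wz/xy; yes

q ∨ r = wxyz, so p ∧ (q ∨ r) = wz/xy ∧ wxyz = wz/xy.
p ∧ q = w/x/y/z and p ∧ r = wz/xy, so (p ∧ q) ∨ (p ∧ r) = w/x/y/z ∨ wz/xy = wz/xy.
Equal: yes.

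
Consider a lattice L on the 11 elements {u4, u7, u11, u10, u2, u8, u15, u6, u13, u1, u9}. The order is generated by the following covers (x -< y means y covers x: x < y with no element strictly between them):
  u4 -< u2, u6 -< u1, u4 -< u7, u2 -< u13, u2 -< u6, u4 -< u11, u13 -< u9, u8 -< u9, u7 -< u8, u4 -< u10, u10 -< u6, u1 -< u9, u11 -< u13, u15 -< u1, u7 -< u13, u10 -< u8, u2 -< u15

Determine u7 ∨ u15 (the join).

u9

Common upper bounds of {u7, u15}: u9.
The least among these is u9.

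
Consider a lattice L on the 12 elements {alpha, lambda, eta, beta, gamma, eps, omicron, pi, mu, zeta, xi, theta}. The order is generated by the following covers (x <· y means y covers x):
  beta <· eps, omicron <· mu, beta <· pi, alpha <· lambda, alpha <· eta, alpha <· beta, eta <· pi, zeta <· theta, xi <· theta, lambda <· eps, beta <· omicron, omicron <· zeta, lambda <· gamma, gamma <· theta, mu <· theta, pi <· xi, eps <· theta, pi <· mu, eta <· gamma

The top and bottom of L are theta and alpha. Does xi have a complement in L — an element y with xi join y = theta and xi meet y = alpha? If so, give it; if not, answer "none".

Need y with xi ∨ y = theta and xi ∧ y = alpha.
Checking each element gives: lambda.

lambda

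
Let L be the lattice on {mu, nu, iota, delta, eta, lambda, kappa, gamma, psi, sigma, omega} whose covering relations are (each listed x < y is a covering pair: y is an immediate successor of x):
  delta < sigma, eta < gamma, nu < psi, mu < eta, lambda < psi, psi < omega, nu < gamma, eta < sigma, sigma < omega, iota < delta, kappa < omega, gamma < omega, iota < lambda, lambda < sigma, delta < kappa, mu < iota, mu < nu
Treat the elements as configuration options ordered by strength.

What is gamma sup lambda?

Common upper bounds of {gamma, lambda}: omega.
The least among these is omega.

omega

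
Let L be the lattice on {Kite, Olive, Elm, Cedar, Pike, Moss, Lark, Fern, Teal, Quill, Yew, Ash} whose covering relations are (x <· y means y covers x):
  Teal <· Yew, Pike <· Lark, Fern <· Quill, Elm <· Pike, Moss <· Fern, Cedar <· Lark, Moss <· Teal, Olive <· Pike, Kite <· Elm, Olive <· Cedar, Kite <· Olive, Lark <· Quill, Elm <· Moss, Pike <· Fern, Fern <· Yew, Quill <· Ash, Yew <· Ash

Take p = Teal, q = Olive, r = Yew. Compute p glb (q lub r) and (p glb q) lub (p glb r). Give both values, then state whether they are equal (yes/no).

q lub r = Yew, so p glb (q lub r) = Teal glb Yew = Teal.
p glb q = Kite and p glb r = Teal, so (p glb q) lub (p glb r) = Kite lub Teal = Teal.
Equal: yes.

Teal; Teal; yes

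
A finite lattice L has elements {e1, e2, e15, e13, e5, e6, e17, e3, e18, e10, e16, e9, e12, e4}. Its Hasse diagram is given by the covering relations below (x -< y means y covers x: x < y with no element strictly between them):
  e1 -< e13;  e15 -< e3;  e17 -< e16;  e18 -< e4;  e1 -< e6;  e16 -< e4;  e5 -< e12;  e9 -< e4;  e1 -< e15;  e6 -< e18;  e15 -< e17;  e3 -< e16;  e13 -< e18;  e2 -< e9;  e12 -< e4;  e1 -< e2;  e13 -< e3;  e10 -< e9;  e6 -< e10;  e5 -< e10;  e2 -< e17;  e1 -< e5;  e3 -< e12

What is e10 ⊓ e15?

Common lower bounds of {e10, e15}: e1.
The greatest among these is e1.

e1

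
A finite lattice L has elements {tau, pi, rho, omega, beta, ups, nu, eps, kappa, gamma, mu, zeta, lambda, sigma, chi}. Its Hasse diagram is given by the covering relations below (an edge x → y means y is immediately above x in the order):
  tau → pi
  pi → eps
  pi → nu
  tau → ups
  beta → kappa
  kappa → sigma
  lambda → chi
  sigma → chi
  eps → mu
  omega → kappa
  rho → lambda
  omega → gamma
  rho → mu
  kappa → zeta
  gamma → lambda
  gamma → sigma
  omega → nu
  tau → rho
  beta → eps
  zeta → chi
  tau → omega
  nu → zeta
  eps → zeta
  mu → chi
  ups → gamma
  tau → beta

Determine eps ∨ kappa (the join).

Common upper bounds of {eps, kappa}: chi, zeta.
The least among these is zeta.

zeta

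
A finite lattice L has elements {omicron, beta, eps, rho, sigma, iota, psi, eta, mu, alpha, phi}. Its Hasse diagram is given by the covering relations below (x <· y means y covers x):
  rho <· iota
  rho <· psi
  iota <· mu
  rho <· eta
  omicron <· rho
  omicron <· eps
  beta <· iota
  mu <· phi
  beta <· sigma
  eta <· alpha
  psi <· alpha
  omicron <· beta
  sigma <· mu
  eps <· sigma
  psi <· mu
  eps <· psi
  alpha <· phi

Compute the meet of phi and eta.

eta

Common lower bounds of {phi, eta}: eta, omicron, rho.
The greatest among these is eta.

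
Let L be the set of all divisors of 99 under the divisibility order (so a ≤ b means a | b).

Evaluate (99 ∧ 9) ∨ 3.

9

99 ∧ 9 = 9
9 ∨ 3 = 9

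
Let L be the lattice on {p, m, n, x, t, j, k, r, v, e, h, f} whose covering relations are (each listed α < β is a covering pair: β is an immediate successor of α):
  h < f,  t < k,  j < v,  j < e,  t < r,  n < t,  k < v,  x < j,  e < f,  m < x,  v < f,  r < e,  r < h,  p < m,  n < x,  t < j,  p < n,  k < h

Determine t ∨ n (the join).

t

Common upper bounds of {t, n}: e, f, h, j, k, r, t, v.
The least among these is t.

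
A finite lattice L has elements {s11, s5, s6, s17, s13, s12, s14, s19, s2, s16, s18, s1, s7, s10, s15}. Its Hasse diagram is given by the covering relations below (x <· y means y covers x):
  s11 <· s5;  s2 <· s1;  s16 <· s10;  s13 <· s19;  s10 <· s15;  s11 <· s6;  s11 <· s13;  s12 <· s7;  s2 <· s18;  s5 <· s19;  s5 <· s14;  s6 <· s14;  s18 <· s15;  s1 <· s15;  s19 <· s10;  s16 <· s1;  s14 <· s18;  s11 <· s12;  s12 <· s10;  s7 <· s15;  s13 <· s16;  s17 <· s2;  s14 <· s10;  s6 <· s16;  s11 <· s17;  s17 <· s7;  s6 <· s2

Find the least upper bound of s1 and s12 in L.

Common upper bounds of {s1, s12}: s15.
The least among these is s15.

s15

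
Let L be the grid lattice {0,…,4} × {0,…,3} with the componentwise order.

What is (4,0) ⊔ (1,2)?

(4,2)

Common upper bounds of {(4,0), (1,2)}: (4,2), (4,3).
The least among these is (4,2).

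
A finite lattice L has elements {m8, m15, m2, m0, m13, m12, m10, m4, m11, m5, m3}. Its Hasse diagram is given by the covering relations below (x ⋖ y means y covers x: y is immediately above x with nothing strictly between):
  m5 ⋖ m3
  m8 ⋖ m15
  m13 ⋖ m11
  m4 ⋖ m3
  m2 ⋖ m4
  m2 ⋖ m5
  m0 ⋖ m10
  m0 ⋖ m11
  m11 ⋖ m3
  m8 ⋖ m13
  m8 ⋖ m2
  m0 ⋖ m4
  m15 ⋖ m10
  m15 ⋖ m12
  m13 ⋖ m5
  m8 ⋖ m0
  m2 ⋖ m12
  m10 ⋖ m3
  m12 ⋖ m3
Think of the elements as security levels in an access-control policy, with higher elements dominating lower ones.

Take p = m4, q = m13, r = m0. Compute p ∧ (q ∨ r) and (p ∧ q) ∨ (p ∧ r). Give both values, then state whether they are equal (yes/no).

q ∨ r = m11, so p ∧ (q ∨ r) = m4 ∧ m11 = m0.
p ∧ q = m8 and p ∧ r = m0, so (p ∧ q) ∨ (p ∧ r) = m8 ∨ m0 = m0.
Equal: yes.

m0; m0; yes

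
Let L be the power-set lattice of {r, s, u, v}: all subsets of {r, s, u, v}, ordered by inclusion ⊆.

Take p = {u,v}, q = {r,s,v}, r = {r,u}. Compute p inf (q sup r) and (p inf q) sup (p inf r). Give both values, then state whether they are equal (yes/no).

{u,v}; {u,v}; yes

q sup r = {r,s,u,v}, so p inf (q sup r) = {u,v} inf {r,s,u,v} = {u,v}.
p inf q = {v} and p inf r = {u}, so (p inf q) sup (p inf r) = {v} sup {u} = {u,v}.
Equal: yes.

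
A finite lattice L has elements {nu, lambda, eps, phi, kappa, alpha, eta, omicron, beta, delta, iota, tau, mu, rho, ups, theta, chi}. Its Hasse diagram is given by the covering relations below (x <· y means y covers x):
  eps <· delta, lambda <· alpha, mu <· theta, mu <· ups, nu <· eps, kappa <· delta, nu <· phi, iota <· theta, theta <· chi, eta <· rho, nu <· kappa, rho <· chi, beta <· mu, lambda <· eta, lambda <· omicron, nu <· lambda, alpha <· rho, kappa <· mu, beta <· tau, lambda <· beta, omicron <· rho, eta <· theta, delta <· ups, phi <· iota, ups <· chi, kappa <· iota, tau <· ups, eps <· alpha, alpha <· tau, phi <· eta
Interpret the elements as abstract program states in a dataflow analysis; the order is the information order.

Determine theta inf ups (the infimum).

mu

Common lower bounds of {theta, ups}: beta, kappa, lambda, mu, nu.
The greatest among these is mu.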